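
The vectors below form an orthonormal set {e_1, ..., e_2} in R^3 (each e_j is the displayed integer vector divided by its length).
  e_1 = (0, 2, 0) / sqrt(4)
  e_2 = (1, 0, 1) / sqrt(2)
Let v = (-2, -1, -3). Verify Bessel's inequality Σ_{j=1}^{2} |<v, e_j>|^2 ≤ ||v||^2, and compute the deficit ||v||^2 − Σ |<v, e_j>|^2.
Σ |<v, e_j>|^2 = 27/2; ||v||^2 = 14; deficit = 1/2

Write each e_j = u_j / sqrt(<u_j, u_j>) where u_j is the displayed integer vector. Then <v, e_j> = <v, u_j> / sqrt(<u_j, u_j>), so |<v, e_j>|^2 = <v, u_j>^2 / <u_j, u_j>.
Coefficients: <v, e_1> = -2/sqrt(4), <v, e_2> = -5/sqrt(2).
Square and sum: Σ |<v, e_j>|^2 = 27/2.
Compute ||v||^2 = v·v = 14.
Deficit = 14 − 27/2 = 1/2 ≥ 0, confirming Bessel's inequality. (The deficit equals ||v − Σ <v,e_j> e_j||^2, the squared distance from v to span{e_j}.)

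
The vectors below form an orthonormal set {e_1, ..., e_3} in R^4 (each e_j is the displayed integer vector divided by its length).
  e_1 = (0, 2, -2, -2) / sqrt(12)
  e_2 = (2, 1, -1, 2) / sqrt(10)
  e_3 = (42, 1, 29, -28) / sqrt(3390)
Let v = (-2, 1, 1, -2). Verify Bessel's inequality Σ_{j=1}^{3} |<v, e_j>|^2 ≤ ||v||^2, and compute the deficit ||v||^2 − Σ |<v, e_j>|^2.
Σ |<v, e_j>|^2 = 874/113; ||v||^2 = 10; deficit = 256/113

Write each e_j = u_j / sqrt(<u_j, u_j>) where u_j is the displayed integer vector. Then <v, e_j> = <v, u_j> / sqrt(<u_j, u_j>), so |<v, e_j>|^2 = <v, u_j>^2 / <u_j, u_j>.
Coefficients: <v, e_1> = 4/sqrt(12), <v, e_2> = -8/sqrt(10), <v, e_3> = 2/sqrt(3390).
Square and sum: Σ |<v, e_j>|^2 = 874/113.
Compute ||v||^2 = v·v = 10.
Deficit = 10 − 874/113 = 256/113 ≥ 0, confirming Bessel's inequality. (The deficit equals ||v − Σ <v,e_j> e_j||^2, the squared distance from v to span{e_j}.)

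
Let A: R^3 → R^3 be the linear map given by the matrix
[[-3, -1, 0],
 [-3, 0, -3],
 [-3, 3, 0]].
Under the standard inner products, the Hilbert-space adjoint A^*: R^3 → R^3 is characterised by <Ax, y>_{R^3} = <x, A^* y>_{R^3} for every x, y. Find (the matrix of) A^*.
A^* = A^T =
[[-3, -3, -3],
 [-1, 0, 3],
 [0, -3, 0]]

For real matrices with standard dot products, the defining identity <Ax, y> = <x, A^* y> gives (Ax)^T y = x^T (A^*) y, i.e. x^T A^T y = x^T (A^*) y. Since this holds for all x, y, we must have A^* = A^T. Therefore
A^* =
[[-3, -3, -3],
 [-1, 0, 3],
 [0, -3, 0]].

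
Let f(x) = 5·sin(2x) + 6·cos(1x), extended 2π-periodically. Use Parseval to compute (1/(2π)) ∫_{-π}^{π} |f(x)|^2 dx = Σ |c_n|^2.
Σ |c_n|^2 = 61/2

Expand |f|^2 and use orthogonality of {sin(nx), cos(mx)} on [-π, π]:
  ∫_{-π}^{π} sin(nx)^2 dx = π, ∫ cos(mx)^2 dx = π, and cross terms integrate to 0.
So ∫_{-π}^{π} f(x)^2 dx = 5^2 · π + 6^2 · π = (25 + 36)π.
Divide by 2π: (25 + 36)/2 = 61/2.
By Parseval, this equals Σ |c_n|^2.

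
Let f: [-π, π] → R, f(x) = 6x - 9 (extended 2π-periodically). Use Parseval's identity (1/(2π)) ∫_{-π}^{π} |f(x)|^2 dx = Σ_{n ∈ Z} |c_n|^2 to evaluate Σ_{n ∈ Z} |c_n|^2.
Σ |c_n|^2 = 12π^2 + 81

Expand and integrate term by term over [-π, π]:
  ∫ (6x)^2 dx = 36·(2π^3/3); ∫ 2·6·(-9)·x dx = 0 (odd integrand); ∫ (-9)^2 dx = 81·2π.
So (1/(2π)) ∫_{-π}^{π} (6x - 9)^2 dx = 36π^2/3 + 81 = 12π^2 + 81.
Parseval ⇒ Σ |c_n|^2 = 12π^2 + 81.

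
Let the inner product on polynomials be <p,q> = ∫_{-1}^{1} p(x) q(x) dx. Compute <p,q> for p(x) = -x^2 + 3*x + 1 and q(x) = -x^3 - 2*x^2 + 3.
<p,q> = 34/15

Expand the product: p(x)·q(x) = x^5 - x^4 - 7*x^3 - 5*x^2 + 9*x + 3.
∫_{-1}^{1} of each monomial x^k gives [2/(k+1) if k even, 0 if k odd]. Integrating term-by-term (or equivalently evaluating the antiderivative F(x) = x^6/6 - x^5/5 - 7*x^4/4 - 5*x^3/3 + 9*x^2/2 + 3*x at the endpoints):
  F(1) − F(−1) = 81/20 − (107/60) = 34/15.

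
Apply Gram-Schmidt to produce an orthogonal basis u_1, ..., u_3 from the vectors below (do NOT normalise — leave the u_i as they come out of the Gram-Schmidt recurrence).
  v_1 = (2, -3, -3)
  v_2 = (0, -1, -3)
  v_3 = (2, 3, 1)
Orthogonal basis:
  u_1 = (2, -3, -3)
  u_2 = (-12/11, 7/11, -15/11)
  u_3 = (42/19, 42/19, -14/19)

Apply the Gram-Schmidt recurrence
  u_1 = v_1
  u_i = v_i − Σ_{j<i} ((v_i · u_j) / (u_j · u_j)) · u_j.

Step by step this gives:
  u_1 = (2, -3, -3)
  u_2 = (-12/11, 7/11, -15/11)
  u_3 = (42/19, 42/19, -14/19)

Orthogonality check:
  u_2 · u_1 = 0 (should be 0)
  u_3 · u_1 = 0 (should be 0)
  u_3 · u_2 = 0 (should be 0)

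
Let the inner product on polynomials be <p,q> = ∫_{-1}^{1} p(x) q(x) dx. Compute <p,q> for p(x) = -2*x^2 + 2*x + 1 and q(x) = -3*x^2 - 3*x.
<p,q> = -18/5

Expand the product: p(x)·q(x) = 6*x^4 - 9*x^2 - 3*x.
∫_{-1}^{1} of each monomial x^k gives [2/(k+1) if k even, 0 if k odd]. Integrating term-by-term (or equivalently evaluating the antiderivative F(x) = 6*x^5/5 - 3*x^3 - 3*x^2/2 at the endpoints):
  F(1) − F(−1) = -33/10 − (3/10) = -18/5.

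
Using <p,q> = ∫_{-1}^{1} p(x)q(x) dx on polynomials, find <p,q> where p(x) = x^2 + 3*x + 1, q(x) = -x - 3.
<p,q> = -10

Expand the product: p(x)·q(x) = -x^3 - 6*x^2 - 10*x - 3.
∫_{-1}^{1} of each monomial x^k gives [2/(k+1) if k even, 0 if k odd]. Integrating term-by-term (or equivalently evaluating the antiderivative F(x) = -x^4/4 - 2*x^3 - 5*x^2 - 3*x at the endpoints):
  F(1) − F(−1) = -41/4 − (-1/4) = -10.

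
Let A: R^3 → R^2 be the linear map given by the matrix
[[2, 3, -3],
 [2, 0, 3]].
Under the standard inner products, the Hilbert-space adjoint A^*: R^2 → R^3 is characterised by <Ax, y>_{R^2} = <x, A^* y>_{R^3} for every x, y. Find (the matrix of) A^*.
A^* = A^T =
[[2, 2],
 [3, 0],
 [-3, 3]]

For real matrices with standard dot products, the defining identity <Ax, y> = <x, A^* y> gives (Ax)^T y = x^T (A^*) y, i.e. x^T A^T y = x^T (A^*) y. Since this holds for all x, y, we must have A^* = A^T. Therefore
A^* =
[[2, 2],
 [3, 0],
 [-3, 3]].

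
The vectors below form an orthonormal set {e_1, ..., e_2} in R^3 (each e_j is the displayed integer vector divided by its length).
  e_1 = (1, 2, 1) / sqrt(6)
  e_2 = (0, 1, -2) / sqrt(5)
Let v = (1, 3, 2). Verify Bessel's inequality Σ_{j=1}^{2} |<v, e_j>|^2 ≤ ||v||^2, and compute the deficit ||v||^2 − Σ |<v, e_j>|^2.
Σ |<v, e_j>|^2 = 137/10; ||v||^2 = 14; deficit = 3/10

Write each e_j = u_j / sqrt(<u_j, u_j>) where u_j is the displayed integer vector. Then <v, e_j> = <v, u_j> / sqrt(<u_j, u_j>), so |<v, e_j>|^2 = <v, u_j>^2 / <u_j, u_j>.
Coefficients: <v, e_1> = 9/sqrt(6), <v, e_2> = -1/sqrt(5).
Square and sum: Σ |<v, e_j>|^2 = 137/10.
Compute ||v||^2 = v·v = 14.
Deficit = 14 − 137/10 = 3/10 ≥ 0, confirming Bessel's inequality. (The deficit equals ||v − Σ <v,e_j> e_j||^2, the squared distance from v to span{e_j}.)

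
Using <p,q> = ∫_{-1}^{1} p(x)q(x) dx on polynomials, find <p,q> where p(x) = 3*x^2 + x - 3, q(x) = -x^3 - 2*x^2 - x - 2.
<p,q> = 128/15

Expand the product: p(x)·q(x) = -3*x^5 - 7*x^4 - 2*x^3 - x^2 + x + 6.
∫_{-1}^{1} of each monomial x^k gives [2/(k+1) if k even, 0 if k odd]. Integrating term-by-term (or equivalently evaluating the antiderivative F(x) = -x^6/2 - 7*x^5/5 - x^4/2 - x^3/3 + x^2/2 + 6*x at the endpoints):
  F(1) − F(−1) = 113/30 − (-143/30) = 128/15.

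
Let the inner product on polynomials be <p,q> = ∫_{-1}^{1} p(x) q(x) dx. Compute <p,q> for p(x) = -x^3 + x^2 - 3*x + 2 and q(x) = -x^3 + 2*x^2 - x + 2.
<p,q> = 584/35

Expand the product: p(x)·q(x) = x^6 - 3*x^5 + 6*x^4 - 11*x^3 + 9*x^2 - 8*x + 4.
∫_{-1}^{1} of each monomial x^k gives [2/(k+1) if k even, 0 if k odd]. Integrating term-by-term (or equivalently evaluating the antiderivative F(x) = x^7/7 - x^6/2 + 6*x^5/5 - 11*x^4/4 + 3*x^3 - 4*x^2 + 4*x at the endpoints):
  F(1) − F(−1) = 153/140 − (-2183/140) = 584/35.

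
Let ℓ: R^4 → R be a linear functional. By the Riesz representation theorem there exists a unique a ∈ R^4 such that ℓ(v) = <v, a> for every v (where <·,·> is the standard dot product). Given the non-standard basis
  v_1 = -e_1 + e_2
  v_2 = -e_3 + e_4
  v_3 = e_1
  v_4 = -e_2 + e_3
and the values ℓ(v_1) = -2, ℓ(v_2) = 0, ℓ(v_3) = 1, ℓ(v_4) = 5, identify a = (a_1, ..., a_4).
a = (1, -1, 4, 4)

Write a = (a_1, ..., a_4) in the standard basis. For each basis vector v_i, ℓ(v_i) = <v_i, a> is a linear equation in the a_j's. Collect the n equations into a matrix system V a = ℓ, where row i of V is v_i (expressed in the standard basis). Since V is invertible (lower-triangular with 1s on the diagonal, up to permutation), solve by back-substitution:
  V =
[[-1, 1, 0, 0],
 [0, 0, -1, 1],
 [1, 0, 0, 0],
 [0, -1, 1, 0]]
  V a = (-2, 0, 1, 5)
Solving gives a = (1, -1, 4, 4).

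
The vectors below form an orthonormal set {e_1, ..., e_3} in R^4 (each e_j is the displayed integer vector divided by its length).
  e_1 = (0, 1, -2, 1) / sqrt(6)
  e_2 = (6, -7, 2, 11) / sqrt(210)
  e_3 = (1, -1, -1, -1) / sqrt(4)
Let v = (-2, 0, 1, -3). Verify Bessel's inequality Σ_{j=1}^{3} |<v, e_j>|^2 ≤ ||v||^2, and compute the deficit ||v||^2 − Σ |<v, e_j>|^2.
Σ |<v, e_j>|^2 = 454/35; ||v||^2 = 14; deficit = 36/35

Write each e_j = u_j / sqrt(<u_j, u_j>) where u_j is the displayed integer vector. Then <v, e_j> = <v, u_j> / sqrt(<u_j, u_j>), so |<v, e_j>|^2 = <v, u_j>^2 / <u_j, u_j>.
Coefficients: <v, e_1> = -5/sqrt(6), <v, e_2> = -43/sqrt(210), <v, e_3> = 0/sqrt(4).
Square and sum: Σ |<v, e_j>|^2 = 454/35.
Compute ||v||^2 = v·v = 14.
Deficit = 14 − 454/35 = 36/35 ≥ 0, confirming Bessel's inequality. (The deficit equals ||v − Σ <v,e_j> e_j||^2, the squared distance from v to span{e_j}.)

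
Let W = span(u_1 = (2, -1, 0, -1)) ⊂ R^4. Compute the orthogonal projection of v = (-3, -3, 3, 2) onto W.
proj_W(v) = (-5/3, 5/6, 0, 5/6)

Set up U = [u_1 | ... | u_1] ∈ R^(4×1). The projector onto W = col(U) is P = U (U^T U)^(-1) U^T.
Compute U^T U =
  [6],
and U^T v = (-5).
Solve U^T U · c = U^T v for the coefficients: c = (-5/6). The projection is proj_W(v) = U c.
Check: (v - proj_W(v)) · u_1 = 0  (should be 0).
Result: proj_W(v) = (-5/3, 5/6, 0, 5/6).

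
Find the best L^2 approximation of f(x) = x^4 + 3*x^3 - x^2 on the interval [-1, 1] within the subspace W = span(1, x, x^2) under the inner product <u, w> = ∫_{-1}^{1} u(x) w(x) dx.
g(x) = -x^2/7 + 9*x/5 - 3/35

The best approximation g ∈ W is the orthogonal projection of f onto W. Writing g = a_0 + a_1 x + a_2 x^2, the coefficients solve the normal equations G · a = b where
  G_{ij} = <φ_i, φ_j> and b_i = <f, φ_i>, with φ_0 = 1, φ_1 = x, φ_2 = x^2.
G =
  [2, 0, 2/3]
  [0, 2/3, 0]
  [2/3, 0, 2/5],
b = (-4/15, 6/5, -4/35).
Solving gives a_0 = -3/35, a_1 = 9/5, a_2 = -1/7, so
  g(x) = -x^2/7 + 9*x/5 - 3/35.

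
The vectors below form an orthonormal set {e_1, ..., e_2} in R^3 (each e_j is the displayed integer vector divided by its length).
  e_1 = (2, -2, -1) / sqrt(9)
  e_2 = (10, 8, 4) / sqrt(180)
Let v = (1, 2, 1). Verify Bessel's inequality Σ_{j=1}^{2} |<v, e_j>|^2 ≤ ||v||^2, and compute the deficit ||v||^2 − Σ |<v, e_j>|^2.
Σ |<v, e_j>|^2 = 6; ||v||^2 = 6; deficit = 0

Write each e_j = u_j / sqrt(<u_j, u_j>) where u_j is the displayed integer vector. Then <v, e_j> = <v, u_j> / sqrt(<u_j, u_j>), so |<v, e_j>|^2 = <v, u_j>^2 / <u_j, u_j>.
Coefficients: <v, e_1> = -3/sqrt(9), <v, e_2> = 30/sqrt(180).
Square and sum: Σ |<v, e_j>|^2 = 6.
Compute ||v||^2 = v·v = 6.
Deficit = 6 − 6 = 0 ≥ 0, confirming Bessel's inequality. (The deficit equals ||v − Σ <v,e_j> e_j||^2, the squared distance from v to span{e_j}.)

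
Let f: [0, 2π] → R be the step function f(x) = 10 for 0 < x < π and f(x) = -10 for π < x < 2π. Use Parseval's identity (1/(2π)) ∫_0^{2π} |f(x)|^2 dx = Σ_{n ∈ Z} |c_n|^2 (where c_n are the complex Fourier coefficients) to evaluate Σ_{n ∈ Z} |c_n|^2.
Σ |c_n|^2 = 100

Parseval equates the L^2 energy of f (normalised by 1/(2π)) with the ℓ^2 sum of its Fourier coefficients: (1/(2π)) ∫_0^{2π} |f|^2 = Σ |c_n|^2.
Compute the left side: (1/(2π)) [∫_0^π 10^2 dx + ∫_π^{2π} (-10)^2 dx] = (1/(2π)) · (100π + 100π) = (100 + 100)/2 = 100.
So Σ_{n ∈ Z} |c_n|^2 = 100.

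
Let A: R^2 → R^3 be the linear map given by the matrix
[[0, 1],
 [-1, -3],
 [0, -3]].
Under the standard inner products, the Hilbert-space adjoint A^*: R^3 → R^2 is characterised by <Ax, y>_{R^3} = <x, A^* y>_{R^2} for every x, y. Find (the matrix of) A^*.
A^* = A^T =
[[0, -1, 0],
 [1, -3, -3]]

For real matrices with standard dot products, the defining identity <Ax, y> = <x, A^* y> gives (Ax)^T y = x^T (A^*) y, i.e. x^T A^T y = x^T (A^*) y. Since this holds for all x, y, we must have A^* = A^T. Therefore
A^* =
[[0, -1, 0],
 [1, -3, -3]].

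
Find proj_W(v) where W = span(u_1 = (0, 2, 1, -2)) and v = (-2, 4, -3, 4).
proj_W(v) = (0, -2/3, -1/3, 2/3)

Set up U = [u_1 | ... | u_1] ∈ R^(4×1). The projector onto W = col(U) is P = U (U^T U)^(-1) U^T.
Compute U^T U =
  [9],
and U^T v = (-3).
Solve U^T U · c = U^T v for the coefficients: c = (-1/3). The projection is proj_W(v) = U c.
Check: (v - proj_W(v)) · u_1 = 0  (should be 0).
Result: proj_W(v) = (0, -2/3, -1/3, 2/3).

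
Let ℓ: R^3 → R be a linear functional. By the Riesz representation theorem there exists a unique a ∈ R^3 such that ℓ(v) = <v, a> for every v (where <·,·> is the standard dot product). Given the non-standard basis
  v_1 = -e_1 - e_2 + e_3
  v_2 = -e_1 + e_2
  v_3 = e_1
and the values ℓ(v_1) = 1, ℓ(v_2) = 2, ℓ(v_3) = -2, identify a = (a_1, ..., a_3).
a = (-2, 0, -1)

Write a = (a_1, ..., a_3) in the standard basis. For each basis vector v_i, ℓ(v_i) = <v_i, a> is a linear equation in the a_j's. Collect the n equations into a matrix system V a = ℓ, where row i of V is v_i (expressed in the standard basis). Since V is invertible (lower-triangular with 1s on the diagonal, up to permutation), solve by back-substitution:
  V =
[[-1, -1, 1],
 [-1, 1, 0],
 [1, 0, 0]]
  V a = (1, 2, -2)
Solving gives a = (-2, 0, -1).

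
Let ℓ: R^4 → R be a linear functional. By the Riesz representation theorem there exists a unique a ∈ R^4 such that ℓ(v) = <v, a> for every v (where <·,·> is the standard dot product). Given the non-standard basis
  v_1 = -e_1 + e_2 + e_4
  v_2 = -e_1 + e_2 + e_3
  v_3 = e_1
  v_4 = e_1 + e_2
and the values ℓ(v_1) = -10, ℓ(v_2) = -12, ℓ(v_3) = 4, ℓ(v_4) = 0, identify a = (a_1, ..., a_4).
a = (4, -4, -4, -2)

Write a = (a_1, ..., a_4) in the standard basis. For each basis vector v_i, ℓ(v_i) = <v_i, a> is a linear equation in the a_j's. Collect the n equations into a matrix system V a = ℓ, where row i of V is v_i (expressed in the standard basis). Since V is invertible (lower-triangular with 1s on the diagonal, up to permutation), solve by back-substitution:
  V =
[[-1, 1, 0, 1],
 [-1, 1, 1, 0],
 [1, 0, 0, 0],
 [1, 1, 0, 0]]
  V a = (-10, -12, 4, 0)
Solving gives a = (4, -4, -4, -2).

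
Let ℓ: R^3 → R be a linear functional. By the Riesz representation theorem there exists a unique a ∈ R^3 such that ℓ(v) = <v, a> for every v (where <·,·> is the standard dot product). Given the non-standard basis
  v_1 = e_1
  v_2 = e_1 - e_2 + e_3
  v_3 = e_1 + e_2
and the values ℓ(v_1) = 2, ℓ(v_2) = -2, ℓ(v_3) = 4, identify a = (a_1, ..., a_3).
a = (2, 2, -2)

Write a = (a_1, ..., a_3) in the standard basis. For each basis vector v_i, ℓ(v_i) = <v_i, a> is a linear equation in the a_j's. Collect the n equations into a matrix system V a = ℓ, where row i of V is v_i (expressed in the standard basis). Since V is invertible (lower-triangular with 1s on the diagonal, up to permutation), solve by back-substitution:
  V =
[[1, 0, 0],
 [1, -1, 1],
 [1, 1, 0]]
  V a = (2, -2, 4)
Solving gives a = (2, 2, -2).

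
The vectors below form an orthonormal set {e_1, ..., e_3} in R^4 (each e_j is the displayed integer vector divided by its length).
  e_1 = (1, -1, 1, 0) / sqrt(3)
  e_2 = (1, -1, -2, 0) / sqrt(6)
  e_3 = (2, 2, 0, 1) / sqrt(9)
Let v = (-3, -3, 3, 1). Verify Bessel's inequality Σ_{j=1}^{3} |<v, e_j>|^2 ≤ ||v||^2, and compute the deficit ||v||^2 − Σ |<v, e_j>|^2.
Σ |<v, e_j>|^2 = 202/9; ||v||^2 = 28; deficit = 50/9

Write each e_j = u_j / sqrt(<u_j, u_j>) where u_j is the displayed integer vector. Then <v, e_j> = <v, u_j> / sqrt(<u_j, u_j>), so |<v, e_j>|^2 = <v, u_j>^2 / <u_j, u_j>.
Coefficients: <v, e_1> = 3/sqrt(3), <v, e_2> = -6/sqrt(6), <v, e_3> = -11/sqrt(9).
Square and sum: Σ |<v, e_j>|^2 = 202/9.
Compute ||v||^2 = v·v = 28.
Deficit = 28 − 202/9 = 50/9 ≥ 0, confirming Bessel's inequality. (The deficit equals ||v − Σ <v,e_j> e_j||^2, the squared distance from v to span{e_j}.)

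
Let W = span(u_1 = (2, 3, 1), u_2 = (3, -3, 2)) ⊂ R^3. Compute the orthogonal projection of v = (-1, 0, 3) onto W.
proj_W(v) = (179/307, -54/307, 111/307)

Set up U = [u_1 | ... | u_2] ∈ R^(3×2). The projector onto W = col(U) is P = U (U^T U)^(-1) U^T.
Compute U^T U =
  [14, -1]
  [-1, 22],
and U^T v = (1, 3).
Solve U^T U · c = U^T v for the coefficients: c = (25/307, 43/307). The projection is proj_W(v) = U c.
Check: (v - proj_W(v)) · u_1 = 0  (should be 0).
Check: (v - proj_W(v)) · u_2 = 0  (should be 0).
Result: proj_W(v) = (179/307, -54/307, 111/307).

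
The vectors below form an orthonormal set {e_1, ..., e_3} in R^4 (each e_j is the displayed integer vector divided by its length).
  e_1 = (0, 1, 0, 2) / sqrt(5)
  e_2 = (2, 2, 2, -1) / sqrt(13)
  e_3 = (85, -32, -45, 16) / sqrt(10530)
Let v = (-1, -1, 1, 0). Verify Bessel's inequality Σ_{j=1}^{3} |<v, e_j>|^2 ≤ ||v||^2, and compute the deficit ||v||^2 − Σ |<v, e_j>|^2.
Σ |<v, e_j>|^2 = 115/81; ||v||^2 = 3; deficit = 128/81

Write each e_j = u_j / sqrt(<u_j, u_j>) where u_j is the displayed integer vector. Then <v, e_j> = <v, u_j> / sqrt(<u_j, u_j>), so |<v, e_j>|^2 = <v, u_j>^2 / <u_j, u_j>.
Coefficients: <v, e_1> = -1/sqrt(5), <v, e_2> = -2/sqrt(13), <v, e_3> = -98/sqrt(10530).
Square and sum: Σ |<v, e_j>|^2 = 115/81.
Compute ||v||^2 = v·v = 3.
Deficit = 3 − 115/81 = 128/81 ≥ 0, confirming Bessel's inequality. (The deficit equals ||v − Σ <v,e_j> e_j||^2, the squared distance from v to span{e_j}.)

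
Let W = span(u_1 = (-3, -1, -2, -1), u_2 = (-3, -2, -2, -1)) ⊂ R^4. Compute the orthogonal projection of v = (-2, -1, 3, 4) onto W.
proj_W(v) = (6/7, -1, 4/7, 2/7)

Set up U = [u_1 | ... | u_2] ∈ R^(4×2). The projector onto W = col(U) is P = U (U^T U)^(-1) U^T.
Compute U^T U =
  [15, 16]
  [16, 18],
and U^T v = (-3, -2).
Solve U^T U · c = U^T v for the coefficients: c = (-11/7, 9/7). The projection is proj_W(v) = U c.
Check: (v - proj_W(v)) · u_1 = 0  (should be 0).
Check: (v - proj_W(v)) · u_2 = 0  (should be 0).
Result: proj_W(v) = (6/7, -1, 4/7, 2/7).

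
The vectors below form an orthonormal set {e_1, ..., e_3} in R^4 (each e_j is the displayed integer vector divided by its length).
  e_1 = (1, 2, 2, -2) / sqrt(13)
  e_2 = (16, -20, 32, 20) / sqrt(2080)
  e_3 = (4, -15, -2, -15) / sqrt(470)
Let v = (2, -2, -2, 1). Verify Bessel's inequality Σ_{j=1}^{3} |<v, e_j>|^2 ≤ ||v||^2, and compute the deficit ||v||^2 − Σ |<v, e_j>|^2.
Σ |<v, e_j>|^2 = 322/47; ||v||^2 = 13; deficit = 289/47

Write each e_j = u_j / sqrt(<u_j, u_j>) where u_j is the displayed integer vector. Then <v, e_j> = <v, u_j> / sqrt(<u_j, u_j>), so |<v, e_j>|^2 = <v, u_j>^2 / <u_j, u_j>.
Coefficients: <v, e_1> = -8/sqrt(13), <v, e_2> = 28/sqrt(2080), <v, e_3> = 27/sqrt(470).
Square and sum: Σ |<v, e_j>|^2 = 322/47.
Compute ||v||^2 = v·v = 13.
Deficit = 13 − 322/47 = 289/47 ≥ 0, confirming Bessel's inequality. (The deficit equals ||v − Σ <v,e_j> e_j||^2, the squared distance from v to span{e_j}.)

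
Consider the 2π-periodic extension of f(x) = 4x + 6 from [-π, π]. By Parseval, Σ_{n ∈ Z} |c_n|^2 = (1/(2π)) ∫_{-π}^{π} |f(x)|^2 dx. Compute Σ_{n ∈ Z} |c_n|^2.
Σ |c_n|^2 = 16π^2/3 + 36

Expand and integrate term by term over [-π, π]:
  ∫ (4x)^2 dx = 16·(2π^3/3); ∫ 2·4·(6)·x dx = 0 (odd integrand); ∫ 6^2 dx = 36·2π.
So (1/(2π)) ∫_{-π}^{π} (4x + 6)^2 dx = 16π^2/3 + 36 = 16π^2/3 + 36.
Parseval ⇒ Σ |c_n|^2 = 16π^2/3 + 36.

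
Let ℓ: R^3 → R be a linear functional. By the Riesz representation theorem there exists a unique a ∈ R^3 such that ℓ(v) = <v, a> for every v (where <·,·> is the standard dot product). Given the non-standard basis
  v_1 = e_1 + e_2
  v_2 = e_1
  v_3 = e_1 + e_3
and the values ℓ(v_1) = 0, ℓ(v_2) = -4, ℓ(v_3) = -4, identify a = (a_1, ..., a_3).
a = (-4, 4, 0)

Write a = (a_1, ..., a_3) in the standard basis. For each basis vector v_i, ℓ(v_i) = <v_i, a> is a linear equation in the a_j's. Collect the n equations into a matrix system V a = ℓ, where row i of V is v_i (expressed in the standard basis). Since V is invertible (lower-triangular with 1s on the diagonal, up to permutation), solve by back-substitution:
  V =
[[1, 1, 0],
 [1, 0, 0],
 [1, 0, 1]]
  V a = (0, -4, -4)
Solving gives a = (-4, 4, 0).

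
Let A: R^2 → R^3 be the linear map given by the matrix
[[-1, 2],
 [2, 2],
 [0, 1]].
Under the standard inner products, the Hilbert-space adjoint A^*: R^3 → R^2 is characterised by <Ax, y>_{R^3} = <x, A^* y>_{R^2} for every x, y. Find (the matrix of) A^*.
A^* = A^T =
[[-1, 2, 0],
 [2, 2, 1]]

For real matrices with standard dot products, the defining identity <Ax, y> = <x, A^* y> gives (Ax)^T y = x^T (A^*) y, i.e. x^T A^T y = x^T (A^*) y. Since this holds for all x, y, we must have A^* = A^T. Therefore
A^* =
[[-1, 2, 0],
 [2, 2, 1]].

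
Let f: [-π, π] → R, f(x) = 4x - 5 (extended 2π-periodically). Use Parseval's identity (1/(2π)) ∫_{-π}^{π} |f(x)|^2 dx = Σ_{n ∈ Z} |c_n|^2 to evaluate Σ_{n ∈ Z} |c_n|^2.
Σ |c_n|^2 = 16π^2/3 + 25

Expand and integrate term by term over [-π, π]:
  ∫ (4x)^2 dx = 16·(2π^3/3); ∫ 2·4·(-5)·x dx = 0 (odd integrand); ∫ (-5)^2 dx = 25·2π.
So (1/(2π)) ∫_{-π}^{π} (4x - 5)^2 dx = 16π^2/3 + 25 = 16π^2/3 + 25.
Parseval ⇒ Σ |c_n|^2 = 16π^2/3 + 25.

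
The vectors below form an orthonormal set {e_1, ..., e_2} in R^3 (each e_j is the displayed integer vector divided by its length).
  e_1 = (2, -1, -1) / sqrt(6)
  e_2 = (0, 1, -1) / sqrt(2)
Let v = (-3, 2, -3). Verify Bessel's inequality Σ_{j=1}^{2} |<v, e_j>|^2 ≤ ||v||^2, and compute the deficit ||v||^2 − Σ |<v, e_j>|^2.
Σ |<v, e_j>|^2 = 50/3; ||v||^2 = 22; deficit = 16/3

Write each e_j = u_j / sqrt(<u_j, u_j>) where u_j is the displayed integer vector. Then <v, e_j> = <v, u_j> / sqrt(<u_j, u_j>), so |<v, e_j>|^2 = <v, u_j>^2 / <u_j, u_j>.
Coefficients: <v, e_1> = -5/sqrt(6), <v, e_2> = 5/sqrt(2).
Square and sum: Σ |<v, e_j>|^2 = 50/3.
Compute ||v||^2 = v·v = 22.
Deficit = 22 − 50/3 = 16/3 ≥ 0, confirming Bessel's inequality. (The deficit equals ||v − Σ <v,e_j> e_j||^2, the squared distance from v to span{e_j}.)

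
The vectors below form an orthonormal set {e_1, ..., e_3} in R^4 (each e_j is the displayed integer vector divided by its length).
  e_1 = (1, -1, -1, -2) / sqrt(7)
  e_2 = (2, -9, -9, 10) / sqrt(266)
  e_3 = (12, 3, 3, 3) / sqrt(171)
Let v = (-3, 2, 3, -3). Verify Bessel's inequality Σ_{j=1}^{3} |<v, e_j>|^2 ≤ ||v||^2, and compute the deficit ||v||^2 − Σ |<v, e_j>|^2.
Σ |<v, e_j>|^2 = 61/2; ||v||^2 = 31; deficit = 1/2

Write each e_j = u_j / sqrt(<u_j, u_j>) where u_j is the displayed integer vector. Then <v, e_j> = <v, u_j> / sqrt(<u_j, u_j>), so |<v, e_j>|^2 = <v, u_j>^2 / <u_j, u_j>.
Coefficients: <v, e_1> = -2/sqrt(7), <v, e_2> = -81/sqrt(266), <v, e_3> = -30/sqrt(171).
Square and sum: Σ |<v, e_j>|^2 = 61/2.
Compute ||v||^2 = v·v = 31.
Deficit = 31 − 61/2 = 1/2 ≥ 0, confirming Bessel's inequality. (The deficit equals ||v − Σ <v,e_j> e_j||^2, the squared distance from v to span{e_j}.)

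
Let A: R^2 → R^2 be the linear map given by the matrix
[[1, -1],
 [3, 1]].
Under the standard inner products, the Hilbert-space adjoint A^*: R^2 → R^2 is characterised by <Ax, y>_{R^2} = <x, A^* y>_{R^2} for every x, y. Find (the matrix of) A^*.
A^* = A^T =
[[1, 3],
 [-1, 1]]

For real matrices with standard dot products, the defining identity <Ax, y> = <x, A^* y> gives (Ax)^T y = x^T (A^*) y, i.e. x^T A^T y = x^T (A^*) y. Since this holds for all x, y, we must have A^* = A^T. Therefore
A^* =
[[1, 3],
 [-1, 1]].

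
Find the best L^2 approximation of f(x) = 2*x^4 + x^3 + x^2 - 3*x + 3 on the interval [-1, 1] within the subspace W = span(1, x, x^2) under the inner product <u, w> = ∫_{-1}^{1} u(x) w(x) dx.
g(x) = 19*x^2/7 - 12*x/5 + 99/35

The best approximation g ∈ W is the orthogonal projection of f onto W. Writing g = a_0 + a_1 x + a_2 x^2, the coefficients solve the normal equations G · a = b where
  G_{ij} = <φ_i, φ_j> and b_i = <f, φ_i>, with φ_0 = 1, φ_1 = x, φ_2 = x^2.
G =
  [2, 0, 2/3]
  [0, 2/3, 0]
  [2/3, 0, 2/5],
b = (112/15, -8/5, 104/35).
Solving gives a_0 = 99/35, a_1 = -12/5, a_2 = 19/7, so
  g(x) = 19*x^2/7 - 12*x/5 + 99/35.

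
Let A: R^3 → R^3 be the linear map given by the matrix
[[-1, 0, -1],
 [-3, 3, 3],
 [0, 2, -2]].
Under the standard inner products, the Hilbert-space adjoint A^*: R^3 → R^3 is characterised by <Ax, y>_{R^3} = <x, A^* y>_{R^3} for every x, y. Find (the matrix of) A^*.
A^* = A^T =
[[-1, -3, 0],
 [0, 3, 2],
 [-1, 3, -2]]

For real matrices with standard dot products, the defining identity <Ax, y> = <x, A^* y> gives (Ax)^T y = x^T (A^*) y, i.e. x^T A^T y = x^T (A^*) y. Since this holds for all x, y, we must have A^* = A^T. Therefore
A^* =
[[-1, -3, 0],
 [0, 3, 2],
 [-1, 3, -2]].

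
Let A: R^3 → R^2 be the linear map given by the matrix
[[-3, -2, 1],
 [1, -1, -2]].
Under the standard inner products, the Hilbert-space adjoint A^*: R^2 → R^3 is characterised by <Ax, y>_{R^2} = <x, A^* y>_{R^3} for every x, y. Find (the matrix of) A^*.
A^* = A^T =
[[-3, 1],
 [-2, -1],
 [1, -2]]

For real matrices with standard dot products, the defining identity <Ax, y> = <x, A^* y> gives (Ax)^T y = x^T (A^*) y, i.e. x^T A^T y = x^T (A^*) y. Since this holds for all x, y, we must have A^* = A^T. Therefore
A^* =
[[-3, 1],
 [-2, -1],
 [1, -2]].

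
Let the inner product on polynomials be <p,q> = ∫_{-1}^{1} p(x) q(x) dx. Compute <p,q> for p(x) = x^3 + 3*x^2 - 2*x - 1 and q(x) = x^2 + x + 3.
<p,q> = -2/5

Expand the product: p(x)·q(x) = x^5 + 4*x^4 + 4*x^3 + 6*x^2 - 7*x - 3.
∫_{-1}^{1} of each monomial x^k gives [2/(k+1) if k even, 0 if k odd]. Integrating term-by-term (or equivalently evaluating the antiderivative F(x) = x^6/6 + 4*x^5/5 + x^4 + 2*x^3 - 7*x^2/2 - 3*x at the endpoints):
  F(1) − F(−1) = -38/15 − (-32/15) = -2/5.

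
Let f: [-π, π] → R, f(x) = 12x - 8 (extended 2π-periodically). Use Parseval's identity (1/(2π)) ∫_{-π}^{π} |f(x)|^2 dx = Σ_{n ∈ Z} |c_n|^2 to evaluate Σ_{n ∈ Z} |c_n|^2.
Σ |c_n|^2 = 48π^2 + 64

Expand and integrate term by term over [-π, π]:
  ∫ (12x)^2 dx = 144·(2π^3/3); ∫ 2·12·(-8)·x dx = 0 (odd integrand); ∫ (-8)^2 dx = 64·2π.
So (1/(2π)) ∫_{-π}^{π} (12x - 8)^2 dx = 144π^2/3 + 64 = 48π^2 + 64.
Parseval ⇒ Σ |c_n|^2 = 48π^2 + 64.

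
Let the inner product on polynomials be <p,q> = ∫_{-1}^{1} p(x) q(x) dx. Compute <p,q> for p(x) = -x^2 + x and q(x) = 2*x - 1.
<p,q> = 2

Expand the product: p(x)·q(x) = -2*x^3 + 3*x^2 - x.
∫_{-1}^{1} of each monomial x^k gives [2/(k+1) if k even, 0 if k odd]. Integrating term-by-term (or equivalently evaluating the antiderivative F(x) = -x^4/2 + x^3 - x^2/2 at the endpoints):
  F(1) − F(−1) = 0 − (-2) = 2.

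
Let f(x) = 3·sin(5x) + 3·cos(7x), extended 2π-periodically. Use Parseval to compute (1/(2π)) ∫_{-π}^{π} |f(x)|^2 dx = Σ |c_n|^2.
Σ |c_n|^2 = 9

Expand |f|^2 and use orthogonality of {sin(nx), cos(mx)} on [-π, π]:
  ∫_{-π}^{π} sin(nx)^2 dx = π, ∫ cos(mx)^2 dx = π, and cross terms integrate to 0.
So ∫_{-π}^{π} f(x)^2 dx = 3^2 · π + 3^2 · π = (9 + 9)π.
Divide by 2π: (9 + 9)/2 = 9.
By Parseval, this equals Σ |c_n|^2.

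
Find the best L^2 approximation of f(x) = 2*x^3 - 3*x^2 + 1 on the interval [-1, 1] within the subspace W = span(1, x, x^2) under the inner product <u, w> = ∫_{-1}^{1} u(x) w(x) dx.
g(x) = -3*x^2 + 6*x/5 + 1

The best approximation g ∈ W is the orthogonal projection of f onto W. Writing g = a_0 + a_1 x + a_2 x^2, the coefficients solve the normal equations G · a = b where
  G_{ij} = <φ_i, φ_j> and b_i = <f, φ_i>, with φ_0 = 1, φ_1 = x, φ_2 = x^2.
G =
  [2, 0, 2/3]
  [0, 2/3, 0]
  [2/3, 0, 2/5],
b = (0, 4/5, -8/15).
Solving gives a_0 = 1, a_1 = 6/5, a_2 = -3, so
  g(x) = -3*x^2 + 6*x/5 + 1.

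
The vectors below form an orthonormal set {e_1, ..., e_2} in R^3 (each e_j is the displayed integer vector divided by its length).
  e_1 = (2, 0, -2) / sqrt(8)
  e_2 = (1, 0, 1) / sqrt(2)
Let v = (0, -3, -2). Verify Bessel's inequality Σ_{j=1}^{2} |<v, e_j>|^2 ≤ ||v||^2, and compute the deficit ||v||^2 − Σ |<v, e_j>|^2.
Σ |<v, e_j>|^2 = 4; ||v||^2 = 13; deficit = 9

Write each e_j = u_j / sqrt(<u_j, u_j>) where u_j is the displayed integer vector. Then <v, e_j> = <v, u_j> / sqrt(<u_j, u_j>), so |<v, e_j>|^2 = <v, u_j>^2 / <u_j, u_j>.
Coefficients: <v, e_1> = 4/sqrt(8), <v, e_2> = -2/sqrt(2).
Square and sum: Σ |<v, e_j>|^2 = 4.
Compute ||v||^2 = v·v = 13.
Deficit = 13 − 4 = 9 ≥ 0, confirming Bessel's inequality. (The deficit equals ||v − Σ <v,e_j> e_j||^2, the squared distance from v to span{e_j}.)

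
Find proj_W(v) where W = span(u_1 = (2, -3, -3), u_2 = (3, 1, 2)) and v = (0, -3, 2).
proj_W(v) = (183/299, -8/23, -73/299)

Set up U = [u_1 | ... | u_2] ∈ R^(3×2). The projector onto W = col(U) is P = U (U^T U)^(-1) U^T.
Compute U^T U =
  [22, -3]
  [-3, 14],
and U^T v = (3, 1).
Solve U^T U · c = U^T v for the coefficients: c = (45/299, 31/299). The projection is proj_W(v) = U c.
Check: (v - proj_W(v)) · u_1 = 0  (should be 0).
Check: (v - proj_W(v)) · u_2 = 0  (should be 0).
Result: proj_W(v) = (183/299, -8/23, -73/299).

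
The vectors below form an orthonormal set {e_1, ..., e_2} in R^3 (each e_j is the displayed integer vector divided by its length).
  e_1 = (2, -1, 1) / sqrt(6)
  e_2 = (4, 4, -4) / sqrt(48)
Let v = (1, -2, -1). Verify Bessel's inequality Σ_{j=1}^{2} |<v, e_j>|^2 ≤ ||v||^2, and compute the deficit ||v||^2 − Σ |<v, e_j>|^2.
Σ |<v, e_j>|^2 = 3/2; ||v||^2 = 6; deficit = 9/2

Write each e_j = u_j / sqrt(<u_j, u_j>) where u_j is the displayed integer vector. Then <v, e_j> = <v, u_j> / sqrt(<u_j, u_j>), so |<v, e_j>|^2 = <v, u_j>^2 / <u_j, u_j>.
Coefficients: <v, e_1> = 3/sqrt(6), <v, e_2> = 0/sqrt(48).
Square and sum: Σ |<v, e_j>|^2 = 3/2.
Compute ||v||^2 = v·v = 6.
Deficit = 6 − 3/2 = 9/2 ≥ 0, confirming Bessel's inequality. (The deficit equals ||v − Σ <v,e_j> e_j||^2, the squared distance from v to span{e_j}.)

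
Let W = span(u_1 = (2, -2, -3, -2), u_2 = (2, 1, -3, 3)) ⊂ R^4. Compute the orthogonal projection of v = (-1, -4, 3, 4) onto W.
proj_W(v) = (-246/229, 234/229, 369/229, 226/229)

Set up U = [u_1 | ... | u_2] ∈ R^(4×2). The projector onto W = col(U) is P = U (U^T U)^(-1) U^T.
Compute U^T U =
  [21, 5]
  [5, 23],
and U^T v = (-11, -3).
Solve U^T U · c = U^T v for the coefficients: c = (-119/229, -4/229). The projection is proj_W(v) = U c.
Check: (v - proj_W(v)) · u_1 = 0  (should be 0).
Check: (v - proj_W(v)) · u_2 = 0  (should be 0).
Result: proj_W(v) = (-246/229, 234/229, 369/229, 226/229).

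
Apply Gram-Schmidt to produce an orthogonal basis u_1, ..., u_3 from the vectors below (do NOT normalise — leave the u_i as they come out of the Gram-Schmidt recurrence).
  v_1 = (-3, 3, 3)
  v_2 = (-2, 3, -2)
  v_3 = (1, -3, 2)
Orthogonal basis:
  u_1 = (-3, 3, 3)
  u_2 = (-1, 2, -3)
  u_3 = (-25/42, -10/21, -5/42)

Apply the Gram-Schmidt recurrence
  u_1 = v_1
  u_i = v_i − Σ_{j<i} ((v_i · u_j) / (u_j · u_j)) · u_j.

Step by step this gives:
  u_1 = (-3, 3, 3)
  u_2 = (-1, 2, -3)
  u_3 = (-25/42, -10/21, -5/42)

Orthogonality check:
  u_2 · u_1 = 0 (should be 0)
  u_3 · u_1 = 0 (should be 0)
  u_3 · u_2 = 0 (should be 0)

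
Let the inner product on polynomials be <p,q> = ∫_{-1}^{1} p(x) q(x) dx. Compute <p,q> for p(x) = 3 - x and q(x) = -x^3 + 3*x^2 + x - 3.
<p,q> = -184/15

Expand the product: p(x)·q(x) = x^4 - 6*x^3 + 8*x^2 + 6*x - 9.
∫_{-1}^{1} of each monomial x^k gives [2/(k+1) if k even, 0 if k odd]. Integrating term-by-term (or equivalently evaluating the antiderivative F(x) = x^5/5 - 3*x^4/2 + 8*x^3/3 + 3*x^2 - 9*x at the endpoints):
  F(1) − F(−1) = -139/30 − (229/30) = -184/15.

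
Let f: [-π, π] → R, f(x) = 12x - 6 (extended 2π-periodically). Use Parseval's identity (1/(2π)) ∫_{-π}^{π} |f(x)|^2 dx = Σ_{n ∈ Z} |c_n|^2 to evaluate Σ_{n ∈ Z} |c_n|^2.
Σ |c_n|^2 = 48π^2 + 36

Expand and integrate term by term over [-π, π]:
  ∫ (12x)^2 dx = 144·(2π^3/3); ∫ 2·12·(-6)·x dx = 0 (odd integrand); ∫ (-6)^2 dx = 36·2π.
So (1/(2π)) ∫_{-π}^{π} (12x - 6)^2 dx = 144π^2/3 + 36 = 48π^2 + 36.
Parseval ⇒ Σ |c_n|^2 = 48π^2 + 36.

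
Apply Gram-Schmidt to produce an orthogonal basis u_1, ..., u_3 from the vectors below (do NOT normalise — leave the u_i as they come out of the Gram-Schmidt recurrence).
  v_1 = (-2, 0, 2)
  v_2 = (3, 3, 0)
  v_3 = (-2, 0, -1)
Orthogonal basis:
  u_1 = (-2, 0, 2)
  u_2 = (3/2, 3, 3/2)
  u_3 = (-1, 1, -1)

Apply the Gram-Schmidt recurrence
  u_1 = v_1
  u_i = v_i − Σ_{j<i} ((v_i · u_j) / (u_j · u_j)) · u_j.

Step by step this gives:
  u_1 = (-2, 0, 2)
  u_2 = (3/2, 3, 3/2)
  u_3 = (-1, 1, -1)

Orthogonality check:
  u_2 · u_1 = 0 (should be 0)
  u_3 · u_1 = 0 (should be 0)
  u_3 · u_2 = 0 (should be 0)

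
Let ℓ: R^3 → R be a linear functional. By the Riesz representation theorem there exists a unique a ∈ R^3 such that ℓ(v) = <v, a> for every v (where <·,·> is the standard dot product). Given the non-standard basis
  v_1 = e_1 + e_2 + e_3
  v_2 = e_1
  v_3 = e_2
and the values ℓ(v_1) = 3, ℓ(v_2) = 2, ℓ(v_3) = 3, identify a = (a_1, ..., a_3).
a = (2, 3, -2)

Write a = (a_1, ..., a_3) in the standard basis. For each basis vector v_i, ℓ(v_i) = <v_i, a> is a linear equation in the a_j's. Collect the n equations into a matrix system V a = ℓ, where row i of V is v_i (expressed in the standard basis). Since V is invertible (lower-triangular with 1s on the diagonal, up to permutation), solve by back-substitution:
  V =
[[1, 1, 1],
 [1, 0, 0],
 [0, 1, 0]]
  V a = (3, 2, 3)
Solving gives a = (2, 3, -2).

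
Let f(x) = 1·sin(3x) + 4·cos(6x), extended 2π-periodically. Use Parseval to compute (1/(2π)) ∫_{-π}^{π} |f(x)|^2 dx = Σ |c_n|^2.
Σ |c_n|^2 = 17/2

Expand |f|^2 and use orthogonality of {sin(nx), cos(mx)} on [-π, π]:
  ∫_{-π}^{π} sin(nx)^2 dx = π, ∫ cos(mx)^2 dx = π, and cross terms integrate to 0.
So ∫_{-π}^{π} f(x)^2 dx = 1^2 · π + 4^2 · π = (1 + 16)π.
Divide by 2π: (1 + 16)/2 = 17/2.
By Parseval, this equals Σ |c_n|^2.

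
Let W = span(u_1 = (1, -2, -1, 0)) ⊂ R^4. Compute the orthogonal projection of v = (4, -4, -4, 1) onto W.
proj_W(v) = (8/3, -16/3, -8/3, 0)

Set up U = [u_1 | ... | u_1] ∈ R^(4×1). The projector onto W = col(U) is P = U (U^T U)^(-1) U^T.
Compute U^T U =
  [6],
and U^T v = (16).
Solve U^T U · c = U^T v for the coefficients: c = (8/3). The projection is proj_W(v) = U c.
Check: (v - proj_W(v)) · u_1 = 0  (should be 0).
Result: proj_W(v) = (8/3, -16/3, -8/3, 0).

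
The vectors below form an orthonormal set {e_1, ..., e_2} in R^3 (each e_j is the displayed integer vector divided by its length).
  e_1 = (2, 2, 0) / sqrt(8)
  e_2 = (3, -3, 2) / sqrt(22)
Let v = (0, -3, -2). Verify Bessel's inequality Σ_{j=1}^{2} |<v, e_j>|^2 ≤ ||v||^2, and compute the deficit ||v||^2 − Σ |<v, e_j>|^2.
Σ |<v, e_j>|^2 = 62/11; ||v||^2 = 13; deficit = 81/11

Write each e_j = u_j / sqrt(<u_j, u_j>) where u_j is the displayed integer vector. Then <v, e_j> = <v, u_j> / sqrt(<u_j, u_j>), so |<v, e_j>|^2 = <v, u_j>^2 / <u_j, u_j>.
Coefficients: <v, e_1> = -6/sqrt(8), <v, e_2> = 5/sqrt(22).
Square and sum: Σ |<v, e_j>|^2 = 62/11.
Compute ||v||^2 = v·v = 13.
Deficit = 13 − 62/11 = 81/11 ≥ 0, confirming Bessel's inequality. (The deficit equals ||v − Σ <v,e_j> e_j||^2, the squared distance from v to span{e_j}.)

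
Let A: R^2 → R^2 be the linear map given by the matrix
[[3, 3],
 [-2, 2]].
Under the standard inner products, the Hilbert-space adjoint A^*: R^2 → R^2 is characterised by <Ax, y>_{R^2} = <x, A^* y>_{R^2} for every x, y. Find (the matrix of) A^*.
A^* = A^T =
[[3, -2],
 [3, 2]]

For real matrices with standard dot products, the defining identity <Ax, y> = <x, A^* y> gives (Ax)^T y = x^T (A^*) y, i.e. x^T A^T y = x^T (A^*) y. Since this holds for all x, y, we must have A^* = A^T. Therefore
A^* =
[[3, -2],
 [3, 2]].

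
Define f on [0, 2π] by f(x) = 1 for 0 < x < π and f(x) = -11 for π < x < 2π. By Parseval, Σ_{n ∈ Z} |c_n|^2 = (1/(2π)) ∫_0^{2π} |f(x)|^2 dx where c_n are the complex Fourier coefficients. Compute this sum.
Σ |c_n|^2 = 61

Parseval equates the L^2 energy of f (normalised by 1/(2π)) with the ℓ^2 sum of its Fourier coefficients: (1/(2π)) ∫_0^{2π} |f|^2 = Σ |c_n|^2.
Compute the left side: (1/(2π)) [∫_0^π 1^2 dx + ∫_π^{2π} (-11)^2 dx] = (1/(2π)) · (1π + 121π) = (1 + 121)/2 = 61.
So Σ_{n ∈ Z} |c_n|^2 = 61.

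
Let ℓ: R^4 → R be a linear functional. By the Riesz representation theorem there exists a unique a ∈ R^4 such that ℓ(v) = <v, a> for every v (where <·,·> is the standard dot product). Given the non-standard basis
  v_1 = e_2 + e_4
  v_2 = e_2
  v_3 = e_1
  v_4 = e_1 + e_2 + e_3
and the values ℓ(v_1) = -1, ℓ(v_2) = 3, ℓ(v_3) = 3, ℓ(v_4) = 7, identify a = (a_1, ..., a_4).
a = (3, 3, 1, -4)

Write a = (a_1, ..., a_4) in the standard basis. For each basis vector v_i, ℓ(v_i) = <v_i, a> is a linear equation in the a_j's. Collect the n equations into a matrix system V a = ℓ, where row i of V is v_i (expressed in the standard basis). Since V is invertible (lower-triangular with 1s on the diagonal, up to permutation), solve by back-substitution:
  V =
[[0, 1, 0, 1],
 [0, 1, 0, 0],
 [1, 0, 0, 0],
 [1, 1, 1, 0]]
  V a = (-1, 3, 3, 7)
Solving gives a = (3, 3, 1, -4).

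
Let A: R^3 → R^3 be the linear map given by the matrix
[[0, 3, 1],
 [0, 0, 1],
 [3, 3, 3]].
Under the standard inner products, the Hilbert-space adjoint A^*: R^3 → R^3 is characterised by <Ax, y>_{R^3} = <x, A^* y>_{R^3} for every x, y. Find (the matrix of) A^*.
A^* = A^T =
[[0, 0, 3],
 [3, 0, 3],
 [1, 1, 3]]

For real matrices with standard dot products, the defining identity <Ax, y> = <x, A^* y> gives (Ax)^T y = x^T (A^*) y, i.e. x^T A^T y = x^T (A^*) y. Since this holds for all x, y, we must have A^* = A^T. Therefore
A^* =
[[0, 0, 3],
 [3, 0, 3],
 [1, 1, 3]].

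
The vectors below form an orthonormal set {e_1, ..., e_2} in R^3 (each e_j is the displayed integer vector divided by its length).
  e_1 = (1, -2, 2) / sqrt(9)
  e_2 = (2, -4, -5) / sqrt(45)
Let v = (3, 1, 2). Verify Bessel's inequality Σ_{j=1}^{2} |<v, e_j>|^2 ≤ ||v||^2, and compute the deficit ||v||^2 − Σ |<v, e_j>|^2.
Σ |<v, e_j>|^2 = 21/5; ||v||^2 = 14; deficit = 49/5

Write each e_j = u_j / sqrt(<u_j, u_j>) where u_j is the displayed integer vector. Then <v, e_j> = <v, u_j> / sqrt(<u_j, u_j>), so |<v, e_j>|^2 = <v, u_j>^2 / <u_j, u_j>.
Coefficients: <v, e_1> = 5/sqrt(9), <v, e_2> = -8/sqrt(45).
Square and sum: Σ |<v, e_j>|^2 = 21/5.
Compute ||v||^2 = v·v = 14.
Deficit = 14 − 21/5 = 49/5 ≥ 0, confirming Bessel's inequality. (The deficit equals ||v − Σ <v,e_j> e_j||^2, the squared distance from v to span{e_j}.)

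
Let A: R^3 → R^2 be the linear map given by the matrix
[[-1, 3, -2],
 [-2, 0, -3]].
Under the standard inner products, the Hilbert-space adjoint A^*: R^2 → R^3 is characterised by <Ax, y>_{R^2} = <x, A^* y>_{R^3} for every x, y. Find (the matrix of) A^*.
A^* = A^T =
[[-1, -2],
 [3, 0],
 [-2, -3]]

For real matrices with standard dot products, the defining identity <Ax, y> = <x, A^* y> gives (Ax)^T y = x^T (A^*) y, i.e. x^T A^T y = x^T (A^*) y. Since this holds for all x, y, we must have A^* = A^T. Therefore
A^* =
[[-1, -2],
 [3, 0],
 [-2, -3]].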